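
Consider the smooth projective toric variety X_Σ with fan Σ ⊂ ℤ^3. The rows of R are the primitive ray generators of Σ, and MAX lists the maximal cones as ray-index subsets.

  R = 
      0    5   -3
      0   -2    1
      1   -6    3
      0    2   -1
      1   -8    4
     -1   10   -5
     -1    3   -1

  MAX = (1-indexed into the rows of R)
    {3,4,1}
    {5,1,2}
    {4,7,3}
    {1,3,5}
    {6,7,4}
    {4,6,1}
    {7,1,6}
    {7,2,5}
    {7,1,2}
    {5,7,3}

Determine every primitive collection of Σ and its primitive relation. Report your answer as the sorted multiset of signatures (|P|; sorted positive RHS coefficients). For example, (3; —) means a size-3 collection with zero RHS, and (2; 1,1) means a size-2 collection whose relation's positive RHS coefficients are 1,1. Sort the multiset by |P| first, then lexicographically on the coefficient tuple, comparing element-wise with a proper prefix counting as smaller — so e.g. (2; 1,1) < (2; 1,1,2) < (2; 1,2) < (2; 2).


Primitive collections (9):

  P={2,4}:  v_{2} + v_{4} = 0 — sig = (2; —)
  P={2,3}:  v_{2} + v_{3} = v_{5} — sig = (2; 1)
  P={4,5}:  v_{4} + v_{5} = v_{3} — sig = (2; 1)
  P={5,6}:  v_{5} + v_{6} = v_{4} — sig = (2; 1)
  P={2,6}:  v_{2} + v_{6} = v_{1} + v_{7} — sig = (2; 1,1)
  P={3,6}:  v_{3} + v_{6} = 2·v_{4} — sig = (2; 2)
  P={1,5,7}:  v_{1} + v_{5} + v_{7} = 0 — sig = (3; —)
  P={1,3,7}:  v_{1} + v_{3} + v_{7} = v_{4} — sig = (3; 1)
  P={1,4,7}:  v_{1} + v_{4} + v_{7} = v_{6} — sig = (3; 1)

Signatures (|P|; sorted positive RHS coefficients), sorted:
    (2; —)
    (2; 1)
    (2; 1)
    (2; 1)
    (2; 1,1)
    (2; 2)
    (3; —)
    (3; 1)
    (3; 1)


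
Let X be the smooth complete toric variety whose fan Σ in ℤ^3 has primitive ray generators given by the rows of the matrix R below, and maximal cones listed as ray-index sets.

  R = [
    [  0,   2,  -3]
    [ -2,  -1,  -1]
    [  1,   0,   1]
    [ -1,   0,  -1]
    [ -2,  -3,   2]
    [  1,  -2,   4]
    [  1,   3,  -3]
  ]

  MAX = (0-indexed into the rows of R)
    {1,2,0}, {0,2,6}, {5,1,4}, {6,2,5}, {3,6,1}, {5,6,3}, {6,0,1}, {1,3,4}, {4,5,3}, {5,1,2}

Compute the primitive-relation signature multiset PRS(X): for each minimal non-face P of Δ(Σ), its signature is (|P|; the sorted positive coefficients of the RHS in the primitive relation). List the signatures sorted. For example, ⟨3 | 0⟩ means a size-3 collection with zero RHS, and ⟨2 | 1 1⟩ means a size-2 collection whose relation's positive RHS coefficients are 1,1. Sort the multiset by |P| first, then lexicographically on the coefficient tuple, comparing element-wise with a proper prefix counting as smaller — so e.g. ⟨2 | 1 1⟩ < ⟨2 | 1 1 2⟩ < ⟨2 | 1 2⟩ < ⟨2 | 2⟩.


The 9 primitive collections of Σ (r=7, n=3):

  • {2,3}:  v_{2} + v_{3} = 0  so sig = ⟨2 | 0⟩
  • {0,4}:  v_{0} + v_{4} = v_{1}  so sig = ⟨2 | 1⟩
  • {0,5}:  v_{0} + v_{5} = v_{2}  so sig = ⟨2 | 1⟩
  • {4,6}:  v_{4} + v_{6} = v_{3}  so sig = ⟨2 | 1⟩
  • {0,3}:  v_{0} + v_{3} = v_{1} + v_{6}  so sig = ⟨2 | 1 1⟩
  • {2,4}:  v_{2} + v_{4} = v_{1} + v_{5}  so sig = ⟨2 | 1 1⟩
  • {1,5,6}:  v_{1} + v_{5} + v_{6} = 0  so sig = ⟨3 | 0⟩
  • {1,2,6}:  v_{1} + v_{2} + v_{6} = v_{0}  so sig = ⟨3 | 1⟩
  • {1,3,5}:  v_{1} + v_{3} + v_{5} = v_{4}  so sig = ⟨3 | 1⟩

Signatures (|P|; sorted positive RHS coefficients), sorted:
    |P|=2: 6 collections, coeffs (), (1), (1), (1), (1,1), (1,1)
    |P|=3: 3 collections, coeffs (), (1), (1)


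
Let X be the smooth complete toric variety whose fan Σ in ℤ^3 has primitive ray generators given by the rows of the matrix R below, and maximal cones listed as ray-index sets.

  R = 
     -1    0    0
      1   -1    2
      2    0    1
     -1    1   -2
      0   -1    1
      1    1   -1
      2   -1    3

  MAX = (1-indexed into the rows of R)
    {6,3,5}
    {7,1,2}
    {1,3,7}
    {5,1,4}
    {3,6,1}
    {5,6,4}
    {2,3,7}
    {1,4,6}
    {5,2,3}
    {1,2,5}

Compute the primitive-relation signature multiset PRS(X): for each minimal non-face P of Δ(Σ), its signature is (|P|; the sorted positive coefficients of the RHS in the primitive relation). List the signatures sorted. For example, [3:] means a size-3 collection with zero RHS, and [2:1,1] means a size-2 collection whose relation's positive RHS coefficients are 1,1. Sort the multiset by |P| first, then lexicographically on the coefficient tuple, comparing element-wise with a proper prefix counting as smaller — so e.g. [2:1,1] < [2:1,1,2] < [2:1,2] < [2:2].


Σ has 9 primitive collections:

  P={2,4}:  v_{2} + v_{4} = 0 — sig = [2:]
  P={2,6}:  v_{2} + v_{6} = v_{3} — sig = [2:1]
  P={3,4}:  v_{3} + v_{4} = v_{6} — sig = [2:1]
  P={4,7}:  v_{4} + v_{7} = v_{1} + v_{3} — sig = [2:1,1]
  P={6,7}:  v_{6} + v_{7} = v_{1} + 2·v_{3} — sig = [2:1,2]
  P={5,7}:  v_{5} + v_{7} = 2·v_{2} — sig = [2:2]
  P={1,5,6}:  v_{1} + v_{5} + v_{6} = 0 — sig = [3:]
  P={1,2,3}:  v_{1} + v_{2} + v_{3} = v_{7} — sig = [3:1]
  P={1,3,5}:  v_{1} + v_{3} + v_{5} = v_{2} — sig = [3:1]

Signatures (|P|; sorted positive RHS coefficients), sorted:
{ [2:],  [2:1] ×2,  [2:1,1],  [2:1,2],  [2:2],  [3:],  [3:1] ×2 }


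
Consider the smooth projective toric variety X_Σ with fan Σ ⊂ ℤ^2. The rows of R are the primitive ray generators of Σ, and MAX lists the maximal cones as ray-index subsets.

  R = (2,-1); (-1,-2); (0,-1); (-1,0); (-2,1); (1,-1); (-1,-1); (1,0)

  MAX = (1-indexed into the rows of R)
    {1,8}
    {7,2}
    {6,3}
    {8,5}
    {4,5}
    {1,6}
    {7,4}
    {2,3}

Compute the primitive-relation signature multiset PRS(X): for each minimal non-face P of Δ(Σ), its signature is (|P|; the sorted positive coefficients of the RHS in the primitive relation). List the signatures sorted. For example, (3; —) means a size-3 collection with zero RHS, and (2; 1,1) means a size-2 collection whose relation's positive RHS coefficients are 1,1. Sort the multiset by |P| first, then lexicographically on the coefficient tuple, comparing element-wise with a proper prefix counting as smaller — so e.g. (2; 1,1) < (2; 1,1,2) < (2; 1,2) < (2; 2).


20 minimal non-faces of Δ(Σ) (on 8 rays):

  {1,5}:  v_{1} + v_{5} = 0  so sig = (2; —)
  {4,8}:  v_{4} + v_{8} = 0  so sig = (2; —)
  {1,4}:  v_{1} + v_{4} = v_{6}  so sig = (2; 1)
  {3,4}:  v_{3} + v_{4} = v_{7}  so sig = (2; 1)
  {3,7}:  v_{3} + v_{7} = v_{2}  so sig = (2; 1)
  {3,8}:  v_{3} + v_{8} = v_{6}  so sig = (2; 1)
  {4,6}:  v_{4} + v_{6} = v_{3}  so sig = (2; 1)
  {5,6}:  v_{5} + v_{6} = v_{4}  so sig = (2; 1)
  {6,8}:  v_{6} + v_{8} = v_{1}  so sig = (2; 1)
  {7,8}:  v_{7} + v_{8} = v_{3}  so sig = (2; 1)
  {1,7}:  v_{1} + v_{7} = v_{3} + v_{6}  so sig = (2; 1,1)
  {1,2}:  v_{1} + v_{2} = 2·v_{3} + v_{6}  so sig = (2; 1,2)
  {2,5}:  v_{2} + v_{5} = 2·v_{4} + v_{7}  so sig = (2; 1,2)
  {1,3}:  v_{1} + v_{3} = 2·v_{6}  so sig = (2; 2)
  {2,4}:  v_{2} + v_{4} = 2·v_{7}  so sig = (2; 2)
  {2,8}:  v_{2} + v_{8} = 2·v_{3}  so sig = (2; 2)
  {3,5}:  v_{3} + v_{5} = 2·v_{4}  so sig = (2; 2)
  {6,7}:  v_{6} + v_{7} = 2·v_{3}  so sig = (2; 2)
  {2,6}:  v_{2} + v_{6} = 3·v_{3}  so sig = (2; 3)
  {5,7}:  v_{5} + v_{7} = 3·v_{4}  so sig = (2; 3)

Sorted signature multiset PRS(X):
[(2; —), (2; —), (2; 1), (2; 1), (2; 1), (2; 1), (2; 1), (2; 1), (2; 1), (2; 1), (2; 1,1), (2; 1,2), (2; 1,2), (2; 2), (2; 2), (2; 2), (2; 2), (2; 2), (2; 3), (2; 3)]


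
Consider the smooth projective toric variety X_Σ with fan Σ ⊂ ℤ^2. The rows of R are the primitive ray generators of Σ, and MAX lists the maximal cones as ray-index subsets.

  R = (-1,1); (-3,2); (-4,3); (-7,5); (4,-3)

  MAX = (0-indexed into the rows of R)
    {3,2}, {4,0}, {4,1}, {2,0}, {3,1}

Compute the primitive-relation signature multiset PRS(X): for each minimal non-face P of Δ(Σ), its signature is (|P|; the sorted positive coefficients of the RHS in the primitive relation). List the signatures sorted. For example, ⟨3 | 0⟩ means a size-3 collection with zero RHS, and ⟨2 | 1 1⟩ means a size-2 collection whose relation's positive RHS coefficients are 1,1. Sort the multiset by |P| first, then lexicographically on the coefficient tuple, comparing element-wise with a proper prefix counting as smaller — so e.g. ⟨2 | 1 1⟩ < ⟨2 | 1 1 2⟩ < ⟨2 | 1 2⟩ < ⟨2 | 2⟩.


Σ has 5 primitive collections:

  {2,4}:  v_{2} + v_{4} = 0  ⟹  sig = ⟨2 | 0⟩
  {0,1}:  v_{0} + v_{1} = v_{2}  ⟹  sig = ⟨2 | 1⟩
  {1,2}:  v_{1} + v_{2} = v_{3}  ⟹  sig = ⟨2 | 1⟩
  {3,4}:  v_{3} + v_{4} = v_{1}  ⟹  sig = ⟨2 | 1⟩
  {0,3}:  v_{0} + v_{3} = 2·v_{2}  ⟹  sig = ⟨2 | 2⟩

so the primitive-relation signature multiset is
    ⟨2 | 0⟩
    ⟨2 | 1⟩
    ⟨2 | 1⟩
    ⟨2 | 1⟩
    ⟨2 | 2⟩


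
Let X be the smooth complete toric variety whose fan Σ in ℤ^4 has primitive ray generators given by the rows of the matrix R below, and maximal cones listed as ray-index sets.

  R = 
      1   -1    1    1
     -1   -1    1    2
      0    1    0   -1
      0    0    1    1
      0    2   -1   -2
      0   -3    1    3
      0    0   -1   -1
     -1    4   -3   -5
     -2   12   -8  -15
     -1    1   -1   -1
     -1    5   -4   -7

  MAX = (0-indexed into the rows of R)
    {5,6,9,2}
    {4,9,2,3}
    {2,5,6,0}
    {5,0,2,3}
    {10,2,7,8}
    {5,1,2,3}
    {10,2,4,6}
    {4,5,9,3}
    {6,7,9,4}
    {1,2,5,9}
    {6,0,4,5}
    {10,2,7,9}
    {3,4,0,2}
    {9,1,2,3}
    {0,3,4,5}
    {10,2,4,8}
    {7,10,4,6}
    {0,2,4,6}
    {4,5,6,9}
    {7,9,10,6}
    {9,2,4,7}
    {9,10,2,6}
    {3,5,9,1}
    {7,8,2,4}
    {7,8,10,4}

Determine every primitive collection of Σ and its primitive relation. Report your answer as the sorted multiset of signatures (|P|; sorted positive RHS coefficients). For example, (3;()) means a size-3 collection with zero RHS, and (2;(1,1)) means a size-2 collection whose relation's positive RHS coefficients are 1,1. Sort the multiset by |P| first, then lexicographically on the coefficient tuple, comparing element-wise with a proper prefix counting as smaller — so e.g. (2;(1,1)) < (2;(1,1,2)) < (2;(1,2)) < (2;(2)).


Minimal non-faces — 25 found among 11 rays, 25 max cones:

  {0,9}:  v_{0} + v_{9} = 0  →  sig = (2;())
  {3,6}:  v_{3} + v_{6} = 0  →  sig = (2;())
  {1,4}:  v_{1} + v_{4} = v_{3} + v_{9}  →  sig = (2;(1,1))
  {3,10}:  v_{3} + v_{10} = v_{2} + v_{7}  →  sig = (2;(1,1))
  {5,7}:  v_{5} + v_{7} = v_{6} + v_{9}  →  sig = (2;(1,1))
  {5,8}:  v_{5} + v_{8} = v_{7} + v_{10}  →  sig = (2;(1,1))
  {0,1}:  v_{0} + v_{1} = v_{2} + v_{3} + v_{5}  →  sig = (2;(1,1,1))
  {0,7}:  v_{0} + v_{7} = v_{2} + v_{4} + v_{6}  →  sig = (2;(1,1,1))
  {1,6}:  v_{1} + v_{6} = v_{2} + v_{5} + v_{9}  →  sig = (2;(1,1,1))
  {3,7}:  v_{3} + v_{7} = v_{2} + v_{4} + v_{9}  →  sig = (2;(1,1,1))
  {5,10}:  v_{5} + v_{10} = v_{2} + 2·v_{6} + v_{9}  →  sig = (2;(1,1,2))
  {0,8}:  v_{0} + v_{8} = 2·v_{2} + 2·v_{4} + v_{6} + v_{10}  →  sig = (2;(1,1,2,2))
  {1,7}:  v_{1} + v_{7} = v_{2} + 2·v_{9}  →  sig = (2;(1,2))
  {6,8}:  v_{6} + v_{8} = v_{4} + 2·v_{10}  →  sig = (2;(1,2))
  {0,10}:  v_{0} + v_{10} = 2·v_{2} + v_{4} + 2·v_{6}  →  sig = (2;(1,2,2))
  {1,8}:  v_{1} + v_{8} = 2·v_{2} + 2·v_{7} + v_{9}  →  sig = (2;(1,2,2))
  {1,10}:  v_{1} + v_{10} = 2·v_{2} + v_{6} + 2·v_{9}  →  sig = (2;(1,2,2))
  {3,8}:  v_{3} + v_{8} = 2·v_{2} + v_{4} + 2·v_{7}  →  sig = (2;(1,2,2))
  {8,9}:  v_{8} + v_{9} = v_{2} + 3·v_{7}  →  sig = (2;(1,3))
  {2,4,5}:  v_{2} + v_{4} + v_{5} = 0  →  sig = (3;())
  {2,6,7}:  v_{2} + v_{6} + v_{7} = v_{10}  →  sig = (3;(1))
  {4,9,10}:  v_{4} + v_{9} + v_{10} = 2·v_{7}  →  sig = (3;(2))
  {2,3,5,9}:  v_{2} + v_{3} + v_{5} + v_{9} = v_{1}  →  sig = (4;(1))
  {2,4,6,9}:  v_{2} + v_{4} + v_{6} + v_{9} = v_{7}  →  sig = (4;(1))
  {2,4,7,10}:  v_{2} + v_{4} + v_{7} + v_{10} = v_{8}  →  sig = (4;(1))

Signatures (|P|; sorted positive RHS coefficients), sorted:
    (2;())
    (2;())
    (2;(1,1))
    (2;(1,1))
    (2;(1,1))
    (2;(1,1))
    (2;(1,1,1))
    (2;(1,1,1))
    (2;(1,1,1))
    (2;(1,1,1))
    (2;(1,1,2))
    (2;(1,1,2,2))
    (2;(1,2))
    (2;(1,2))
    (2;(1,2,2))
    (2;(1,2,2))
    (2;(1,2,2))
    (2;(1,2,2))
    (2;(1,3))
    (3;())
    (3;(1))
    (3;(2))
    (4;(1))
    (4;(1))
    (4;(1))


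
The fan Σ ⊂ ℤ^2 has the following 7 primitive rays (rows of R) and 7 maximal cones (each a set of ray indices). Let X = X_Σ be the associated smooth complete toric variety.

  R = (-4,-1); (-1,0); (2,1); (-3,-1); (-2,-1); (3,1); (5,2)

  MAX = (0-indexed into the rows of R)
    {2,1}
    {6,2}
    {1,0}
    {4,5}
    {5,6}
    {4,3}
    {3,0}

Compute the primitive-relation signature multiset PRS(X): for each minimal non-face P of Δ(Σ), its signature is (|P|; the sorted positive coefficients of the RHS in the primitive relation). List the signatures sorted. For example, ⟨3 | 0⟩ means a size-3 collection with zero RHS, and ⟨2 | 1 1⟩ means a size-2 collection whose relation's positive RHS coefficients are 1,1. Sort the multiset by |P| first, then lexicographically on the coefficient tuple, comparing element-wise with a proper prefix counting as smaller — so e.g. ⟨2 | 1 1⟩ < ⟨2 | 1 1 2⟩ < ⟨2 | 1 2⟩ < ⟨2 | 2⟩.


The 14 primitive collections of Σ (r=7, n=2):

  {2,4}:  v_{2} + v_{4} = 0  →  sig = ⟨2 | 0⟩
  {3,5}:  v_{3} + v_{5} = 0  →  sig = ⟨2 | 0⟩
  {0,5}:  v_{0} + v_{5} = v_{1}  →  sig = ⟨2 | 1⟩
  {1,3}:  v_{1} + v_{3} = v_{0}  →  sig = ⟨2 | 1⟩
  {1,4}:  v_{1} + v_{4} = v_{3}  →  sig = ⟨2 | 1⟩
  {1,5}:  v_{1} + v_{5} = v_{2}  →  sig = ⟨2 | 1⟩
  {2,3}:  v_{2} + v_{3} = v_{1}  →  sig = ⟨2 | 1⟩
  {2,5}:  v_{2} + v_{5} = v_{6}  →  sig = ⟨2 | 1⟩
  {3,6}:  v_{3} + v_{6} = v_{2}  →  sig = ⟨2 | 1⟩
  {4,6}:  v_{4} + v_{6} = v_{5}  →  sig = ⟨2 | 1⟩
  {0,6}:  v_{0} + v_{6} = v_{1} + v_{2}  →  sig = ⟨2 | 1 1⟩
  {0,2}:  v_{0} + v_{2} = 2·v_{1}  →  sig = ⟨2 | 2⟩
  {0,4}:  v_{0} + v_{4} = 2·v_{3}  →  sig = ⟨2 | 2⟩
  {1,6}:  v_{1} + v_{6} = 2·v_{2}  →  sig = ⟨2 | 2⟩

so the primitive-relation signature multiset is
    |P|=2: 14 collections, coeffs (), (), (1), (1), (1), (1), (1), (1), (1), (1), (1,1), (2), (2), (2)


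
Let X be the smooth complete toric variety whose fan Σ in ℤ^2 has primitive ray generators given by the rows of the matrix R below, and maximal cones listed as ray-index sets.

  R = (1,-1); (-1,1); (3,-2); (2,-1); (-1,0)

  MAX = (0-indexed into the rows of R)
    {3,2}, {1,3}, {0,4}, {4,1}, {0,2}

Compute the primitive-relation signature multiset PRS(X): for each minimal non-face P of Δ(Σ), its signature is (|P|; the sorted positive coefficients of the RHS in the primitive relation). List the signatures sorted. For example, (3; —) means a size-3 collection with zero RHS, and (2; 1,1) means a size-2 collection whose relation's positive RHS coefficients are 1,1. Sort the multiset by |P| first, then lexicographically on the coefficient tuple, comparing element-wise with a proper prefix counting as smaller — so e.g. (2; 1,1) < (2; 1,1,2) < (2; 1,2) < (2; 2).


The 5 primitive collections of Σ (r=5, n=2):

  P={0,1}:  v_{0} + v_{1} = 0  ⟹  sig = (2; —)
  P={0,3}:  v_{0} + v_{3} = v_{2}  ⟹  sig = (2; 1)
  P={1,2}:  v_{1} + v_{2} = v_{3}  ⟹  sig = (2; 1)
  P={3,4}:  v_{3} + v_{4} = v_{0}  ⟹  sig = (2; 1)
  P={2,4}:  v_{2} + v_{4} = 2·v_{0}  ⟹  sig = (2; 2)

Hence PRS(X_Σ) =
{ (2; —),  (2; 1) ×3,  (2; 2) }


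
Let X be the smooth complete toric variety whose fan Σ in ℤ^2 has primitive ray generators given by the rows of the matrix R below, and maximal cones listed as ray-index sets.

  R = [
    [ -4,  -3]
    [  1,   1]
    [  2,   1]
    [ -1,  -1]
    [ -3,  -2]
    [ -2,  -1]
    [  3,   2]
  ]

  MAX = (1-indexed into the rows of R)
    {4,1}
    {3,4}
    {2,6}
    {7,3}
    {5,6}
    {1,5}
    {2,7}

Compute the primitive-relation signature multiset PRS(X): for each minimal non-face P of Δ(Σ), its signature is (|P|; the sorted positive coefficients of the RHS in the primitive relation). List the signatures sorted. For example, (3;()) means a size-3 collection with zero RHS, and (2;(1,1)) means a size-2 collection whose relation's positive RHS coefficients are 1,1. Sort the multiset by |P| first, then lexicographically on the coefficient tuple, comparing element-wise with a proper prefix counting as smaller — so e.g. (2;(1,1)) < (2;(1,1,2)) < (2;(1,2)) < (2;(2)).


|primitive collections| = 14. Relations:

  {2,4}:  v_{2} + v_{4} = 0 — sig = (2;())
  {3,6}:  v_{3} + v_{6} = 0 — sig = (2;())
  {5,7}:  v_{5} + v_{7} = 0 — sig = (2;())
  {1,2}:  v_{1} + v_{2} = v_{5} — sig = (2;(1))
  {1,7}:  v_{1} + v_{7} = v_{4} — sig = (2;(1))
  {2,3}:  v_{2} + v_{3} = v_{7} — sig = (2;(1))
  {2,5}:  v_{2} + v_{5} = v_{6} — sig = (2;(1))
  {3,5}:  v_{3} + v_{5} = v_{4} — sig = (2;(1))
  {4,5}:  v_{4} + v_{5} = v_{1} — sig = (2;(1))
  {4,6}:  v_{4} + v_{6} = v_{5} — sig = (2;(1))
  {4,7}:  v_{4} + v_{7} = v_{3} — sig = (2;(1))
  {6,7}:  v_{6} + v_{7} = v_{2} — sig = (2;(1))
  {1,3}:  v_{1} + v_{3} = 2·v_{4} — sig = (2;(2))
  {1,6}:  v_{1} + v_{6} = 2·v_{5} — sig = (2;(2))

so the primitive-relation signature multiset is
    (2;())
    (2;())
    (2;())
    (2;(1))
    (2;(1))
    (2;(1))
    (2;(1))
    (2;(1))
    (2;(1))
    (2;(1))
    (2;(1))
    (2;(1))
    (2;(2))
    (2;(2))


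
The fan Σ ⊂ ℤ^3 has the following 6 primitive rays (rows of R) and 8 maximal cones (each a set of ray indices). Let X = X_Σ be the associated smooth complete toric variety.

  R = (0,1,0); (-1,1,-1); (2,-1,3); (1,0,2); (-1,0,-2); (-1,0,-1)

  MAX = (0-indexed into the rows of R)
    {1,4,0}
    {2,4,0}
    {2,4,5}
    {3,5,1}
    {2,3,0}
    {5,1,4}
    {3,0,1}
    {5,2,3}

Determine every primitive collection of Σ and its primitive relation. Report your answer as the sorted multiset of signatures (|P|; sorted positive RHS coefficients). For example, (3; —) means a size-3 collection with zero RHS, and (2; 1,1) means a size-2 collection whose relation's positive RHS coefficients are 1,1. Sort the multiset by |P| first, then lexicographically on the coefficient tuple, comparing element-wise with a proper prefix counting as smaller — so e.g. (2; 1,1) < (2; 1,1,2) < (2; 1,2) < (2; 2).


Σ has 3 primitive collections:

  P = {3,4}:  v_{3} + v_{4} = 0  ⟹  sig = (2; —)
  P = {0,5}:  v_{0} + v_{5} = v_{1}  ⟹  sig = (2; 1)
  P = {1,2}:  v_{1} + v_{2} = v_{3}  ⟹  sig = (2; 1)

Hence PRS(X_Σ) =
{ (2; —),  (2; 1) ×2 }


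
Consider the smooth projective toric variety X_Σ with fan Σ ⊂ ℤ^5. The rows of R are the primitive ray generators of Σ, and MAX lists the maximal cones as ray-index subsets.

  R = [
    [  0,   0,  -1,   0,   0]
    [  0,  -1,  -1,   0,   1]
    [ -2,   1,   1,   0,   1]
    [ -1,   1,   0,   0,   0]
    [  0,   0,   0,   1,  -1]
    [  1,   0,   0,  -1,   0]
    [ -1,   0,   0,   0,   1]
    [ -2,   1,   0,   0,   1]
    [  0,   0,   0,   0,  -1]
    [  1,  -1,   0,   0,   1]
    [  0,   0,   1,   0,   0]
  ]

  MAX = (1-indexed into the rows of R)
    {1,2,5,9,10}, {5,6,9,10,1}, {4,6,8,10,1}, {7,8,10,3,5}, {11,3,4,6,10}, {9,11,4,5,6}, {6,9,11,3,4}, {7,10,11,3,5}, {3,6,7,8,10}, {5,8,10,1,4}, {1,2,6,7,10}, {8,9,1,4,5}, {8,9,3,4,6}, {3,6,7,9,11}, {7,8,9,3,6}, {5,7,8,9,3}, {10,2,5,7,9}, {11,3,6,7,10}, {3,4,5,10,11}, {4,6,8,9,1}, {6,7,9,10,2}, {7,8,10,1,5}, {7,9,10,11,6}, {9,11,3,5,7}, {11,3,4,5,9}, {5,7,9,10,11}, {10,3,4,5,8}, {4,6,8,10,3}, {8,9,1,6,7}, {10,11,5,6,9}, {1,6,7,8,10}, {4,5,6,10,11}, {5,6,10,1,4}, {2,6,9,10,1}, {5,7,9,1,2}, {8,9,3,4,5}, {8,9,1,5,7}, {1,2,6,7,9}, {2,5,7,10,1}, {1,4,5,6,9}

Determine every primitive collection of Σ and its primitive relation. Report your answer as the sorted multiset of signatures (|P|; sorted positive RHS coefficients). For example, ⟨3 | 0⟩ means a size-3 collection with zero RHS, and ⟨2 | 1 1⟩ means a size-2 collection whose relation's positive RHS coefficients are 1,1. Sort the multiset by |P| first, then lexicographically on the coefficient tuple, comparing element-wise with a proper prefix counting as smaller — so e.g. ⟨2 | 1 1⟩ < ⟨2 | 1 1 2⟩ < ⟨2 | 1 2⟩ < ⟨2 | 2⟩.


The 16 primitive collections of Σ (r=11, n=5):

  • {1,11}:  v_{1} + v_{11} = 0  so sig = ⟨2 | 0⟩
  • {1,3}:  v_{1} + v_{3} = v_{8}  so sig = ⟨2 | 1⟩
  • {4,7}:  v_{4} + v_{7} = v_{8}  so sig = ⟨2 | 1⟩
  • {8,11}:  v_{8} + v_{11} = v_{3}  so sig = ⟨2 | 1⟩
  • {2,4}:  v_{2} + v_{4} = v_{1} + v_{7}  so sig = ⟨2 | 1 1⟩
  • {2,11}:  v_{2} + v_{11} = v_{7} + v_{9} + v_{10}  so sig = ⟨2 | 1 1 1⟩
  • {2,8}:  v_{2} + v_{8} = v_{1} + 2·v_{7}  so sig = ⟨2 | 1 2⟩
  • {2,3}:  v_{2} + v_{3} = 2·v_{7}  so sig = ⟨2 | 2⟩
  • {4,9,10}:  v_{4} + v_{9} + v_{10} = 0  so sig = ⟨3 | 0⟩
  • {5,6,7}:  v_{5} + v_{6} + v_{7} = 0  so sig = ⟨3 | 0⟩
  • {5,6,8}:  v_{5} + v_{6} + v_{8} = v_{4}  so sig = ⟨3 | 1⟩
  • {8,9,10}:  v_{8} + v_{9} + v_{10} = v_{7}  so sig = ⟨3 | 1⟩
  • {3,5,6}:  v_{3} + v_{5} + v_{6} = v_{4} + v_{11}  so sig = ⟨3 | 1 1⟩
  • {3,9,10}:  v_{3} + v_{9} + v_{10} = v_{7} + v_{11}  so sig = ⟨3 | 1 1⟩
  • {2,5,6}:  v_{2} + v_{5} + v_{6} = v_{1} + v_{9} + v_{10}  so sig = ⟨3 | 1 1 1⟩
  • {1,7,9,10}:  v_{1} + v_{7} + v_{9} + v_{10} = v_{2}  so sig = ⟨4 | 1⟩

Signatures (|P|; sorted positive RHS coefficients), sorted:
    ⟨2 | 0⟩
    ⟨2 | 1⟩
    ⟨2 | 1⟩
    ⟨2 | 1⟩
    ⟨2 | 1 1⟩
    ⟨2 | 1 1 1⟩
    ⟨2 | 1 2⟩
    ⟨2 | 2⟩
    ⟨3 | 0⟩
    ⟨3 | 0⟩
    ⟨3 | 1⟩
    ⟨3 | 1⟩
    ⟨3 | 1 1⟩
    ⟨3 | 1 1⟩
    ⟨3 | 1 1 1⟩
    ⟨4 | 1⟩


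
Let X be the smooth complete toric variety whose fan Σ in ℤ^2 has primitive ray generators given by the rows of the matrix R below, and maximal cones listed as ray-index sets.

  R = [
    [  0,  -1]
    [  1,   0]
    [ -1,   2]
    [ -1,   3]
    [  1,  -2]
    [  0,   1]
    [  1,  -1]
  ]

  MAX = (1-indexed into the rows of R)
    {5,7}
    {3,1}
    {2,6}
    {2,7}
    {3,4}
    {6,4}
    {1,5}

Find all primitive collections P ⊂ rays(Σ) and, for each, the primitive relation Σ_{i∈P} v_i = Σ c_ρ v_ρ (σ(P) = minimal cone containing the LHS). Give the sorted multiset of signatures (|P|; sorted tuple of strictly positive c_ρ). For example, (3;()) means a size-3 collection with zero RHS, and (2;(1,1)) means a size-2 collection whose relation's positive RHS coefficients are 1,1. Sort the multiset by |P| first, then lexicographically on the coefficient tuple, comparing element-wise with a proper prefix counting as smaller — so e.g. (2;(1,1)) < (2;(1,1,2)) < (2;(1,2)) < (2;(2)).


Σ has 14 primitive collections:

  • {1,6}:  v_{1} + v_{6} = 0  ⟹  sig = (2;())
  • {3,5}:  v_{3} + v_{5} = 0  ⟹  sig = (2;())
  • {1,2}:  v_{1} + v_{2} = v_{7}  ⟹  sig = (2;(1))
  • {1,4}:  v_{1} + v_{4} = v_{3}  ⟹  sig = (2;(1))
  • {1,7}:  v_{1} + v_{7} = v_{5}  ⟹  sig = (2;(1))
  • {3,6}:  v_{3} + v_{6} = v_{4}  ⟹  sig = (2;(1))
  • {3,7}:  v_{3} + v_{7} = v_{6}  ⟹  sig = (2;(1))
  • {4,5}:  v_{4} + v_{5} = v_{6}  ⟹  sig = (2;(1))
  • {5,6}:  v_{5} + v_{6} = v_{7}  ⟹  sig = (2;(1))
  • {6,7}:  v_{6} + v_{7} = v_{2}  ⟹  sig = (2;(1))
  • {2,3}:  v_{2} + v_{3} = 2·v_{6}  ⟹  sig = (2;(2))
  • {2,5}:  v_{2} + v_{5} = 2·v_{7}  ⟹  sig = (2;(2))
  • {4,7}:  v_{4} + v_{7} = 2·v_{6}  ⟹  sig = (2;(2))
  • {2,4}:  v_{2} + v_{4} = 3·v_{6}  ⟹  sig = (2;(3))

so the primitive-relation signature multiset is
[(2;()), (2;()), (2;(1)), (2;(1)), (2;(1)), (2;(1)), (2;(1)), (2;(1)), (2;(1)), (2;(1)), (2;(2)), (2;(2)), (2;(2)), (2;(3))]


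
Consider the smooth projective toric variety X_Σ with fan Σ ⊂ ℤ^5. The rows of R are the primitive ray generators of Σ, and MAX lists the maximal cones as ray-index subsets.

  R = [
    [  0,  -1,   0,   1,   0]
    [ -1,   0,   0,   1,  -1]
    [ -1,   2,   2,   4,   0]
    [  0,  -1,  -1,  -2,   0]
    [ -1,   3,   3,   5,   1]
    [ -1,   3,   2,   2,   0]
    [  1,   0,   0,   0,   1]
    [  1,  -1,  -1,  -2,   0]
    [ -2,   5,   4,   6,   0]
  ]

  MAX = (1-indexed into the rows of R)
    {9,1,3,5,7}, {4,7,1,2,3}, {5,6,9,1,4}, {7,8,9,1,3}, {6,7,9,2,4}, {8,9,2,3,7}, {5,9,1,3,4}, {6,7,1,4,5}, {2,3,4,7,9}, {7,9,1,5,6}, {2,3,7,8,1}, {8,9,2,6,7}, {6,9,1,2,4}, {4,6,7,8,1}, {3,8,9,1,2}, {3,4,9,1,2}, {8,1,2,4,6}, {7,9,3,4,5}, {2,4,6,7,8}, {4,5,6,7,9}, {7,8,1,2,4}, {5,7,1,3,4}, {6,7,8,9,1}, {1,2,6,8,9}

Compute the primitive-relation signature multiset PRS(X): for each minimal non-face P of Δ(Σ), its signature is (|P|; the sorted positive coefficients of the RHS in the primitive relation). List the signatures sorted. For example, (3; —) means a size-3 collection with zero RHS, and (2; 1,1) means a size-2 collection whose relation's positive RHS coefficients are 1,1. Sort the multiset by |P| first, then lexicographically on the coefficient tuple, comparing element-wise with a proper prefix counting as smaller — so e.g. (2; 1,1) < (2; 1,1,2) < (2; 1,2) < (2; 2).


|primitive collections| = 8. Relations:

  P = {3,6}:  v_{3} + v_{6} = v_{9}  ⟹  sig = (2; 1)
  P = {5,8}:  v_{5} + v_{8} = v_{1} + v_{6} + v_{7}  ⟹  sig = (2; 1,1,1)
  P = {2,5}:  v_{2} + v_{5} = 2·v_{3} + v_{4}  ⟹  sig = (2; 1,2)
  P = {3,4,8}:  v_{3} + v_{4} + v_{8} = 0  ⟹  sig = (3; —)
  P = {4,8,9}:  v_{4} + v_{8} + v_{9} = v_{6}  ⟹  sig = (3; 1)
  P = {1,2,6,7}:  v_{1} + v_{2} + v_{6} + v_{7} = v_{3}  ⟹  sig = (4; 1)
  P = {1,4,7,9}:  v_{1} + v_{4} + v_{7} + v_{9} = v_{5}  ⟹  sig = (4; 1)
  P = {1,2,7,9}:  v_{1} + v_{2} + v_{7} + v_{9} = 2·v_{3}  ⟹  sig = (4; 2)

so the primitive-relation signature multiset is
    (2; 1)
    (2; 1,1,1)
    (2; 1,2)
    (3; —)
    (3; 1)
    (4; 1)
    (4; 1)
    (4; 2)


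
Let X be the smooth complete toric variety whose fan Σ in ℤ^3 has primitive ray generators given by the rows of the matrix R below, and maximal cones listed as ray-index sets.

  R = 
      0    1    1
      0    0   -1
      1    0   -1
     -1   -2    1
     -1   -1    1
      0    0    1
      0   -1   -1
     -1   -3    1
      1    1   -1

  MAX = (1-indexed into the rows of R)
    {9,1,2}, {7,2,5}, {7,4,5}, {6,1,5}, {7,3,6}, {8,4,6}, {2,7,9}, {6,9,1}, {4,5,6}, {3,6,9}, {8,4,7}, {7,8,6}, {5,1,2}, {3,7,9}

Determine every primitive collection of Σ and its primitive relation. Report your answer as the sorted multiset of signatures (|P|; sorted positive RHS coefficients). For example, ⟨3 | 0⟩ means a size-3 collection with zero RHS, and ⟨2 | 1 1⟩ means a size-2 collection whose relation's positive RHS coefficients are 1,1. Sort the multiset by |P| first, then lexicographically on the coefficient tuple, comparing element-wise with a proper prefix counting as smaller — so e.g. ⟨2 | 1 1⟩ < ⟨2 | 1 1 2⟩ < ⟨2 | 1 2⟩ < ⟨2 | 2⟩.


Primitive collections (18):

  {1,7}:  v_{1} + v_{7} = 0 ; sig = ⟨2 | 0⟩
  {2,6}:  v_{2} + v_{6} = 0 ; sig = ⟨2 | 0⟩
  {5,9}:  v_{5} + v_{9} = 0 ; sig = ⟨2 | 0⟩
  {1,3}:  v_{1} + v_{3} = v_{6} + v_{9} ; sig = ⟨2 | 1 1⟩
  {1,4}:  v_{1} + v_{4} = v_{5} + v_{6} ; sig = ⟨2 | 1 1⟩
  {1,8}:  v_{1} + v_{8} = v_{4} + v_{6} ; sig = ⟨2 | 1 1⟩
  {2,3}:  v_{2} + v_{3} = v_{7} + v_{9} ; sig = ⟨2 | 1 1⟩
  {2,4}:  v_{2} + v_{4} = v_{5} + v_{7} ; sig = ⟨2 | 1 1⟩
  {2,8}:  v_{2} + v_{8} = v_{4} + v_{7} ; sig = ⟨2 | 1 1⟩
  {3,5}:  v_{3} + v_{5} = v_{6} + v_{7} ; sig = ⟨2 | 1 1⟩
  {4,9}:  v_{4} + v_{9} = v_{6} + v_{7} ; sig = ⟨2 | 1 1⟩
  {5,8}:  v_{5} + v_{8} = 2·v_{4} ; sig = ⟨2 | 2⟩
  {3,4}:  v_{3} + v_{4} = 2·v_{6} + 2·v_{7} ; sig = ⟨2 | 2 2⟩
  {8,9}:  v_{8} + v_{9} = 2·v_{6} + 2·v_{7} ; sig = ⟨2 | 2 2⟩
  {3,8}:  v_{3} + v_{8} = 3·v_{6} + 3·v_{7} ; sig = ⟨2 | 3 3⟩
  {4,6,7}:  v_{4} + v_{6} + v_{7} = v_{8} ; sig = ⟨3 | 1⟩
  {5,6,7}:  v_{5} + v_{6} + v_{7} = v_{4} ; sig = ⟨3 | 1⟩
  {6,7,9}:  v_{6} + v_{7} + v_{9} = v_{3} ; sig = ⟨3 | 1⟩

Signatures (|P|; sorted positive RHS coefficients), sorted:
{ ⟨2 | 0⟩ ×3,  ⟨2 | 1 1⟩ ×8,  ⟨2 | 2⟩,  ⟨2 | 2 2⟩ ×2,  ⟨2 | 3 3⟩,  ⟨3 | 1⟩ ×3 }


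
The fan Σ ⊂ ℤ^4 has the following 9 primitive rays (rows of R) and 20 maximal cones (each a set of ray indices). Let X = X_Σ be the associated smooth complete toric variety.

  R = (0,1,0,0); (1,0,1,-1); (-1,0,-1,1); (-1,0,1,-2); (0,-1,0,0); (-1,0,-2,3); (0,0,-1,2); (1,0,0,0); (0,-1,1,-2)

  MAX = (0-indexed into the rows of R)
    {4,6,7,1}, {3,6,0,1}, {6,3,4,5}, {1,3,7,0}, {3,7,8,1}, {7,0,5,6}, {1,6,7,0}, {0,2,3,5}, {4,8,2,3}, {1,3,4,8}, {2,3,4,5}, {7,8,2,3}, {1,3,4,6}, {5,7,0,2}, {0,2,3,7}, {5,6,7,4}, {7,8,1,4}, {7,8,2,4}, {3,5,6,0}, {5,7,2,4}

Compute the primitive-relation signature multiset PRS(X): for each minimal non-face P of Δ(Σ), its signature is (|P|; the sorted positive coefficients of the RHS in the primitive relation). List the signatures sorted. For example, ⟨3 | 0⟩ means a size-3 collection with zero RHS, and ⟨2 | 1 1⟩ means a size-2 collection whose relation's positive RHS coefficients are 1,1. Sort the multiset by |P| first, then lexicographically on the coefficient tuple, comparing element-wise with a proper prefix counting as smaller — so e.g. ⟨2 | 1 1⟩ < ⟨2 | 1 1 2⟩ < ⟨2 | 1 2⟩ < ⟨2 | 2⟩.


Minimal non-faces — 10 found among 9 rays, 20 max cones:

  {0,4}:  v_{0} + v_{4} = 0  →  sig = ⟨2 | 0⟩
  {1,2}:  v_{1} + v_{2} = 0  →  sig = ⟨2 | 0⟩
  {1,5}:  v_{1} + v_{5} = v_{6}  →  sig = ⟨2 | 1⟩
  {2,6}:  v_{2} + v_{6} = v_{5}  →  sig = ⟨2 | 1⟩
  {6,8}:  v_{6} + v_{8} = v_{4}  →  sig = ⟨2 | 1⟩
  {0,8}:  v_{0} + v_{8} = v_{3} + v_{7}  →  sig = ⟨2 | 1 1⟩
  {5,8}:  v_{5} + v_{8} = v_{2} + v_{4}  →  sig = ⟨2 | 1 1⟩
  {3,6,7}:  v_{3} + v_{6} + v_{7} = 0  →  sig = ⟨3 | 0⟩
  {3,4,7}:  v_{3} + v_{4} + v_{7} = v_{8}  →  sig = ⟨3 | 1⟩
  {3,5,7}:  v_{3} + v_{5} + v_{7} = v_{2}  →  sig = ⟨3 | 1⟩

Sorted signature multiset PRS(X):
    ⟨2 | 0⟩
    ⟨2 | 0⟩
    ⟨2 | 1⟩
    ⟨2 | 1⟩
    ⟨2 | 1⟩
    ⟨2 | 1 1⟩
    ⟨2 | 1 1⟩
    ⟨3 | 0⟩
    ⟨3 | 1⟩
    ⟨3 | 1⟩


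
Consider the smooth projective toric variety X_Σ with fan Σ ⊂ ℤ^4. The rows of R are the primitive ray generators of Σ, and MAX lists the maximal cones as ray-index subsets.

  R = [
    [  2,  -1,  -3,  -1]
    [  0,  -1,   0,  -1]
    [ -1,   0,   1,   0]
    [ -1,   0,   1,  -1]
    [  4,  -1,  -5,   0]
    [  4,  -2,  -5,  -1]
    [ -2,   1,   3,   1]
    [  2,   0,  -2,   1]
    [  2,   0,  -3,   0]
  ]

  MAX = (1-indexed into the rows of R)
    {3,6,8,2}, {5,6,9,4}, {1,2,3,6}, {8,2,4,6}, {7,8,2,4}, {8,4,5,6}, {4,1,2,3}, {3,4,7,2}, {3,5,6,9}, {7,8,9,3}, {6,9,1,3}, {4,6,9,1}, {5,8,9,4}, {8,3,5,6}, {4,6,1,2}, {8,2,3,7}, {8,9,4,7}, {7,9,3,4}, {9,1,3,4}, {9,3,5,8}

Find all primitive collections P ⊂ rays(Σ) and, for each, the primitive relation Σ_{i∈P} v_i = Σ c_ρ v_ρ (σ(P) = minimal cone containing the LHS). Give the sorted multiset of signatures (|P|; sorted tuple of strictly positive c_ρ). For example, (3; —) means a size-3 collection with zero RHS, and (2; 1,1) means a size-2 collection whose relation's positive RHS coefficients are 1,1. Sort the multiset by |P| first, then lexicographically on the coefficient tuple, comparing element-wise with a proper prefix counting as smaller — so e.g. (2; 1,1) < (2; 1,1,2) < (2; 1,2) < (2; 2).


Δ(Σ) — 9 vertices, 11 min non-faces:

  P={1,7}:  v_{1} + v_{7} = 0  so sig = (2; —)
  P={1,8}:  v_{1} + v_{8} = v_{5}  so sig = (2; 1)
  P={2,5}:  v_{2} + v_{5} = v_{6}  so sig = (2; 1)
  P={2,9}:  v_{2} + v_{9} = v_{1}  so sig = (2; 1)
  P={5,7}:  v_{5} + v_{7} = v_{8}  so sig = (2; 1)
  P={1,5}:  v_{1} + v_{5} = v_{6} + v_{9}  so sig = (2; 1,1)
  P={6,7}:  v_{6} + v_{7} = v_{2} + v_{8}  so sig = (2; 1,1)
  P={3,4,8}:  v_{3} + v_{4} + v_{8} = 0  so sig = (3; —)
  P={3,4,5}:  v_{3} + v_{4} + v_{5} = v_{1}  so sig = (3; 1)
  P={3,4,6}:  v_{3} + v_{4} + v_{6} = v_{1} + v_{2}  so sig = (3; 1,1)
  P={6,8,9}:  v_{6} + v_{8} + v_{9} = 2·v_{5}  so sig = (3; 2)

so the primitive-relation signature multiset is
    (2; —)
    (2; 1)
    (2; 1)
    (2; 1)
    (2; 1)
    (2; 1,1)
    (2; 1,1)
    (3; —)
    (3; 1)
    (3; 1,1)
    (3; 2)


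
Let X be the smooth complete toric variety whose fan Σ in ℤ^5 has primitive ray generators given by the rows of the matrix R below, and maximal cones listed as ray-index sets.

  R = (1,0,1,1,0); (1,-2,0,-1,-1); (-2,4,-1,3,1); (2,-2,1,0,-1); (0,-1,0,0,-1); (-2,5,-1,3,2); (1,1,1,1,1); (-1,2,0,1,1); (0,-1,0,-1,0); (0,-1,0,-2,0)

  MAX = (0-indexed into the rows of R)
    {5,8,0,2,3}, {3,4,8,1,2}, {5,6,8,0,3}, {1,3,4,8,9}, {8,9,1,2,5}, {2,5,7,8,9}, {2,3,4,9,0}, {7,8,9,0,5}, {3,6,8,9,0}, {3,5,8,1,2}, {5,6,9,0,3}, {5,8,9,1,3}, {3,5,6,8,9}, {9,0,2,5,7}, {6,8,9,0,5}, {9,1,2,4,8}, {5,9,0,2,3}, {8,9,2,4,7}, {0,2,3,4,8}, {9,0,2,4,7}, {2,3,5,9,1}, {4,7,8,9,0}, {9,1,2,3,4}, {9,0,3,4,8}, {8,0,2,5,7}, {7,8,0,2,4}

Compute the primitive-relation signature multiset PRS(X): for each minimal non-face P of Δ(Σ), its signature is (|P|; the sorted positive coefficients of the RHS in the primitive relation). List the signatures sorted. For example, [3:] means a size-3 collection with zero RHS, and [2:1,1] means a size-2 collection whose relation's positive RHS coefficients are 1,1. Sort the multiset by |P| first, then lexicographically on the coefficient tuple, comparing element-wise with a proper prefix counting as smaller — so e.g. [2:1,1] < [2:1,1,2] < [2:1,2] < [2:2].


Σ has 11 primitive collections:

  P = {1,7}:  v_{1} + v_{7} = 0  ⟹  sig = [2:]
  P = {0,1}:  v_{0} + v_{1} = v_{3}  ⟹  sig = [2:1]
  P = {3,7}:  v_{3} + v_{7} = v_{0}  ⟹  sig = [2:1]
  P = {4,5}:  v_{4} + v_{5} = v_{2}  ⟹  sig = [2:1]
  P = {4,6}:  v_{4} + v_{6} = v_{0}  ⟹  sig = [2:1]
  P = {2,6}:  v_{2} + v_{6} = v_{0} + v_{5}  ⟹  sig = [2:1,1]
  P = {1,6}:  v_{1} + v_{6} = 2·v_{3} + v_{5} + v_{8} + v_{9}  ⟹  sig = [2:1,1,1,2]
  P = {6,7}:  v_{6} + v_{7} = 2·v_{0} + v_{5} + v_{8} + v_{9}  ⟹  sig = [2:1,1,1,2]
  P = {2,3,8,9}:  v_{2} + v_{3} + v_{8} + v_{9} = 0  ⟹  sig = [4:]
  P = {0,2,8,9}:  v_{0} + v_{2} + v_{8} + v_{9} = v_{7}  ⟹  sig = [4:1]
  P = {0,3,5,8,9}:  v_{0} + v_{3} + v_{5} + v_{8} + v_{9} = v_{6}  ⟹  sig = [5:1]

so the primitive-relation signature multiset is
    |P|=2: 8 collections, coeffs (), (1), (1), (1), (1), (1,1), (1,1,1,2), (1,1,1,2)
    |P|=4: 2 collections, coeffs (), (1)
    |P|=5: 1 collection, coeffs (1)


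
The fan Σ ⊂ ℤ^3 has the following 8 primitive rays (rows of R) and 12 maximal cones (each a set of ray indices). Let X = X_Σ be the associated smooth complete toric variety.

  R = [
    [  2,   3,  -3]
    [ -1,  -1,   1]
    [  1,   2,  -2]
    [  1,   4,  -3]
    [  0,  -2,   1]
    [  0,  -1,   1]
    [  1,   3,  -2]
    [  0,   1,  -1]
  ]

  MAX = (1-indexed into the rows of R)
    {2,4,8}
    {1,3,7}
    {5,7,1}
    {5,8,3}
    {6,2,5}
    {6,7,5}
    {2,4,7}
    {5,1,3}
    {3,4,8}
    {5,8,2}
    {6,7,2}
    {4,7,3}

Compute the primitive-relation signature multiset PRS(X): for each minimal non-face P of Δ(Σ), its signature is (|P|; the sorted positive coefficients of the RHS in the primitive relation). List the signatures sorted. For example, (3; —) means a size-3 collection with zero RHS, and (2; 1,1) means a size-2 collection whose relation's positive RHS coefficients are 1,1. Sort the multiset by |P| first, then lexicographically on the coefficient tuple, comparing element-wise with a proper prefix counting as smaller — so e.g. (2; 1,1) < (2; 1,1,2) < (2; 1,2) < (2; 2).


The 12 primitive collections of Σ (r=8, n=3):

  P = {6,8}:  v_{6} + v_{8} = 0 ; sig = (2; —)
  P = {1,2}:  v_{1} + v_{2} = v_{3} ; sig = (2; 1)
  P = {2,3}:  v_{2} + v_{3} = v_{8} ; sig = (2; 1)
  P = {4,5}:  v_{4} + v_{5} = v_{3} ; sig = (2; 1)
  P = {4,6}:  v_{4} + v_{6} = v_{7} ; sig = (2; 1)
  P = {7,8}:  v_{7} + v_{8} = v_{4} ; sig = (2; 1)
  P = {3,6}:  v_{3} + v_{6} = v_{5} + v_{7} ; sig = (2; 1,1)
  P = {1,4}:  v_{1} + v_{4} = 2·v_{3} + v_{7} ; sig = (2; 1,2)
  P = {1,8}:  v_{1} + v_{8} = 2·v_{3} ; sig = (2; 2)
  P = {1,6}:  v_{1} + v_{6} = 2·v_{5} + 2·v_{7} ; sig = (2; 2,2)
  P = {2,5,7}:  v_{2} + v_{5} + v_{7} = 0 ; sig = (3; —)
  P = {3,5,7}:  v_{3} + v_{5} + v_{7} = v_{1} ; sig = (3; 1)

Signatures (|P|; sorted positive RHS coefficients), sorted:
    (2; —)
    (2; 1)
    (2; 1)
    (2; 1)
    (2; 1)
    (2; 1)
    (2; 1,1)
    (2; 1,2)
    (2; 2)
    (2; 2,2)
    (3; —)
    (3; 1)


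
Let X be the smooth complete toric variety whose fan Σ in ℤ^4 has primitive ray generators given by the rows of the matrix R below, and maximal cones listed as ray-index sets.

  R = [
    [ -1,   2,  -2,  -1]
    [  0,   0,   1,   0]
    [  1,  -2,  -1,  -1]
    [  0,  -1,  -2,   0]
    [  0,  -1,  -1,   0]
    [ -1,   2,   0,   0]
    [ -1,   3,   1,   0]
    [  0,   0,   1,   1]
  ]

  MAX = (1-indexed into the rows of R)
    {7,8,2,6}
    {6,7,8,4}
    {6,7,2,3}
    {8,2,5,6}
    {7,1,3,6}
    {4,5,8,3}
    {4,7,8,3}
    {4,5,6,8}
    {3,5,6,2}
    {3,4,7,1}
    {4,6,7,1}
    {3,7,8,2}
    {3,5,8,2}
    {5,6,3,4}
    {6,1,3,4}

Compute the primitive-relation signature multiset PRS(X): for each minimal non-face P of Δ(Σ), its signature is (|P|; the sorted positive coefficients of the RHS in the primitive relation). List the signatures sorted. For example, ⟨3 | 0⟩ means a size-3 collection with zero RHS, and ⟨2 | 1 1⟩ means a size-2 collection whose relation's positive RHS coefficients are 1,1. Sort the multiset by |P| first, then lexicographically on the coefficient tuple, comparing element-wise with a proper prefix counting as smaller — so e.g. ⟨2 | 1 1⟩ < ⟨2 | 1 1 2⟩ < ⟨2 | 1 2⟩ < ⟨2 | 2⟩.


7 collections generate NE(X_Σ); each relation:

  P={2,4}:  v_{2} + v_{4} = v_{5}  so sig = ⟨2 | 1⟩
  P={5,7}:  v_{5} + v_{7} = v_{6}  so sig = ⟨2 | 1⟩
  P={1,8}:  v_{1} + v_{8} = v_{4} + v_{7}  so sig = ⟨2 | 1 1⟩
  P={1,5}:  v_{1} + v_{5} = v_{3} + v_{4} + 2·v_{6}  so sig = ⟨2 | 1 1 2⟩
  P={1,2}:  v_{1} + v_{2} = v_{3} + 2·v_{6}  so sig = ⟨2 | 1 2⟩
  P={3,6,8}:  v_{3} + v_{6} + v_{8} = 0  so sig = ⟨3 | 0⟩
  P={3,4,6,7}:  v_{3} + v_{4} + v_{6} + v_{7} = v_{1}  so sig = ⟨4 | 1⟩

Signatures (|P|; sorted positive RHS coefficients), sorted:
[⟨2 | 1⟩, ⟨2 | 1⟩, ⟨2 | 1 1⟩, ⟨2 | 1 1 2⟩, ⟨2 | 1 2⟩, ⟨3 | 0⟩, ⟨4 | 1⟩]


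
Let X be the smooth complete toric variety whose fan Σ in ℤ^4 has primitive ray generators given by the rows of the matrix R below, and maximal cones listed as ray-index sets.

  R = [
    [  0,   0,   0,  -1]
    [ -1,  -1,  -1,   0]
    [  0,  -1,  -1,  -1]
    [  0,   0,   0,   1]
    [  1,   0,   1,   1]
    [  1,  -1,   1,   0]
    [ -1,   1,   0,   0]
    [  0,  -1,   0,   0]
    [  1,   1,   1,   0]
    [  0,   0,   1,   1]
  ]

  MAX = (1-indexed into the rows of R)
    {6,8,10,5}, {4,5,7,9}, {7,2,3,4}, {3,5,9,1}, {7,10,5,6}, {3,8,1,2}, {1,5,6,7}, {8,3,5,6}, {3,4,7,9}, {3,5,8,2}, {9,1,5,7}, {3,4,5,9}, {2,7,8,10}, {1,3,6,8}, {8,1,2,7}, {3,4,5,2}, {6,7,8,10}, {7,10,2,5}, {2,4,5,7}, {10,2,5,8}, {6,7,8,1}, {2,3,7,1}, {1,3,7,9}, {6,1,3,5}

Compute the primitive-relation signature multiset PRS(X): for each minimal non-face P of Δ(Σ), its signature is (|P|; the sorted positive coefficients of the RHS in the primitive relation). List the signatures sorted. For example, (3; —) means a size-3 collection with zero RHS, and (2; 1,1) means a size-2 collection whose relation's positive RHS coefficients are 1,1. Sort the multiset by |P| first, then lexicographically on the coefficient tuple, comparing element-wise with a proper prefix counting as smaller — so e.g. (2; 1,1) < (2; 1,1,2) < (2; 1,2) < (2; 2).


Minimal non-faces — 17 found among 10 rays, 24 max cones:

  P = {1,4}:  v_{1} + v_{4} = 0  ⟹  sig = (2; —)
  P = {2,9}:  v_{2} + v_{9} = 0  ⟹  sig = (2; —)
  P = {3,10}:  v_{3} + v_{10} = v_{8}  ⟹  sig = (2; 1)
  P = {1,10}:  v_{1} + v_{10} = v_{6} + v_{7}  ⟹  sig = (2; 1,1)
  P = {4,6}:  v_{4} + v_{6} = v_{5} + v_{8}  ⟹  sig = (2; 1,1)
  P = {4,8}:  v_{4} + v_{8} = v_{2} + v_{5}  ⟹  sig = (2; 1,1)
  P = {8,9}:  v_{8} + v_{9} = v_{1} + v_{5}  ⟹  sig = (2; 1,1)
  P = {4,10}:  v_{4} + v_{10} = v_{2} + 2·v_{5} + v_{7}  ⟹  sig = (2; 1,1,2)
  P = {9,10}:  v_{9} + v_{10} = v_{1} + 2·v_{5} + v_{7}  ⟹  sig = (2; 1,1,2)
  P = {2,6}:  v_{2} + v_{6} = 2·v_{8}  ⟹  sig = (2; 2)
  P = {6,9}:  v_{6} + v_{9} = 2·v_{1} + 2·v_{5}  ⟹  sig = (2; 2,2)
  P = {3,5,7}:  v_{3} + v_{5} + v_{7} = 0  ⟹  sig = (3; —)
  P = {1,2,5}:  v_{1} + v_{2} + v_{5} = v_{8}  ⟹  sig = (3; 1)
  P = {1,5,8}:  v_{1} + v_{5} + v_{8} = v_{6}  ⟹  sig = (3; 1)
  P = {5,7,8}:  v_{5} + v_{7} + v_{8} = v_{10}  ⟹  sig = (3; 1)
  P = {3,6,7}:  v_{3} + v_{6} + v_{7} = v_{1} + v_{8}  ⟹  sig = (3; 1,1)
  P = {3,7,8}:  v_{3} + v_{7} + v_{8} = v_{1} + v_{2}  ⟹  sig = (3; 1,1)

Signatures (|P|; sorted positive RHS coefficients), sorted:
    (2; —)
    (2; —)
    (2; 1)
    (2; 1,1)
    (2; 1,1)
    (2; 1,1)
    (2; 1,1)
    (2; 1,1,2)
    (2; 1,1,2)
    (2; 2)
    (2; 2,2)
    (3; —)
    (3; 1)
    (3; 1)
    (3; 1)
    (3; 1,1)
    (3; 1,1)
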